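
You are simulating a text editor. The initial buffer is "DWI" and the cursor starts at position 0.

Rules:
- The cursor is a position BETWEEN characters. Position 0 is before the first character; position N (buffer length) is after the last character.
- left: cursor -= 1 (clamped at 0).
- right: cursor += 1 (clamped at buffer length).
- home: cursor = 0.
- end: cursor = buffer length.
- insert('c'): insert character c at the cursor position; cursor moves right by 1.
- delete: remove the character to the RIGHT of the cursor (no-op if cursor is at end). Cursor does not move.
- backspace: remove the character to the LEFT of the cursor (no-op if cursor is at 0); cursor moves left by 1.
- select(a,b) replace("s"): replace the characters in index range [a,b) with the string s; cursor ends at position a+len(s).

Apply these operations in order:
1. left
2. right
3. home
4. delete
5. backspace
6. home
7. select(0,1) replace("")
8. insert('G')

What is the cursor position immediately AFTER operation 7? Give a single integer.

After op 1 (left): buf='DWI' cursor=0
After op 2 (right): buf='DWI' cursor=1
After op 3 (home): buf='DWI' cursor=0
After op 4 (delete): buf='WI' cursor=0
After op 5 (backspace): buf='WI' cursor=0
After op 6 (home): buf='WI' cursor=0
After op 7 (select(0,1) replace("")): buf='I' cursor=0

Answer: 0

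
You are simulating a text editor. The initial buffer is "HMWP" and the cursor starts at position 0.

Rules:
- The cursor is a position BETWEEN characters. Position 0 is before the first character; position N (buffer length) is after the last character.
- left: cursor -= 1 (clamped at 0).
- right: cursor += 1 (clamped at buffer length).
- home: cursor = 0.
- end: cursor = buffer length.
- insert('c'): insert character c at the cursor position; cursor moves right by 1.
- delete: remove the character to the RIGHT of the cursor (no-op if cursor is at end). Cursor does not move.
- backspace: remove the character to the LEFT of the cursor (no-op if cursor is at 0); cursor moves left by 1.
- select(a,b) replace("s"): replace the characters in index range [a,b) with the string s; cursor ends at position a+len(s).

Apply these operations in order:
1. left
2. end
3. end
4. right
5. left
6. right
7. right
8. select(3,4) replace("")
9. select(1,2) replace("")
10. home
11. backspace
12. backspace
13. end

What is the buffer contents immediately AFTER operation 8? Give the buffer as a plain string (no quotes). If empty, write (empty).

After op 1 (left): buf='HMWP' cursor=0
After op 2 (end): buf='HMWP' cursor=4
After op 3 (end): buf='HMWP' cursor=4
After op 4 (right): buf='HMWP' cursor=4
After op 5 (left): buf='HMWP' cursor=3
After op 6 (right): buf='HMWP' cursor=4
After op 7 (right): buf='HMWP' cursor=4
After op 8 (select(3,4) replace("")): buf='HMW' cursor=3

Answer: HMW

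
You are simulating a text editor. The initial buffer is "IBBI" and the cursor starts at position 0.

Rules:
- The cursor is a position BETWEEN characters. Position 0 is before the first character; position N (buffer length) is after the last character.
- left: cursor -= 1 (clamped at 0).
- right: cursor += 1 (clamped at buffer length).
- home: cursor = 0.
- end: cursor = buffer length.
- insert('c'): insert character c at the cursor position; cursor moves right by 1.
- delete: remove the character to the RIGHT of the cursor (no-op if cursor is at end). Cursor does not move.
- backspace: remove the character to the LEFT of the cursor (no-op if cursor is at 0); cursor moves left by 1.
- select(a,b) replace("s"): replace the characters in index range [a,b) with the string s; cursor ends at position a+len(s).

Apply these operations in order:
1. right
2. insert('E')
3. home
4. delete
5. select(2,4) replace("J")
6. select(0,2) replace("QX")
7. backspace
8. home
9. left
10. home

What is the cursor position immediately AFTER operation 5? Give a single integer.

After op 1 (right): buf='IBBI' cursor=1
After op 2 (insert('E')): buf='IEBBI' cursor=2
After op 3 (home): buf='IEBBI' cursor=0
After op 4 (delete): buf='EBBI' cursor=0
After op 5 (select(2,4) replace("J")): buf='EBJ' cursor=3

Answer: 3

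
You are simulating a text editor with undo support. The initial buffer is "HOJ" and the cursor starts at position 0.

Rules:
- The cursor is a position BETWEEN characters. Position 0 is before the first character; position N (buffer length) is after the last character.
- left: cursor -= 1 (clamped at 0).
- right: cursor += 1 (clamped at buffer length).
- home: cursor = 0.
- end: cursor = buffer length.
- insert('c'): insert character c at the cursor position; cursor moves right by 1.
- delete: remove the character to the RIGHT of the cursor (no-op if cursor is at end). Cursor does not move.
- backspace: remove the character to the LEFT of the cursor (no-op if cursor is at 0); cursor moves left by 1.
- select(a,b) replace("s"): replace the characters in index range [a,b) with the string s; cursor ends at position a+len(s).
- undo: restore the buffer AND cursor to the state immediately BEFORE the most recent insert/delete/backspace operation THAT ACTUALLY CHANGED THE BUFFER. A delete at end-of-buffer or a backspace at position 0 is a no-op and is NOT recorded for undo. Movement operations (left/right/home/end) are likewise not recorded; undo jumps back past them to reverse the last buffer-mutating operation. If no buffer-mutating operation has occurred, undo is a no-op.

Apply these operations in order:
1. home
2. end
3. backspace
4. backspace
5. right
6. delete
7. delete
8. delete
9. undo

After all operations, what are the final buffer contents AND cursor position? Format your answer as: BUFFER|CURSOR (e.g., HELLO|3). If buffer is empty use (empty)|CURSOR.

After op 1 (home): buf='HOJ' cursor=0
After op 2 (end): buf='HOJ' cursor=3
After op 3 (backspace): buf='HO' cursor=2
After op 4 (backspace): buf='H' cursor=1
After op 5 (right): buf='H' cursor=1
After op 6 (delete): buf='H' cursor=1
After op 7 (delete): buf='H' cursor=1
After op 8 (delete): buf='H' cursor=1
After op 9 (undo): buf='HO' cursor=2

Answer: HO|2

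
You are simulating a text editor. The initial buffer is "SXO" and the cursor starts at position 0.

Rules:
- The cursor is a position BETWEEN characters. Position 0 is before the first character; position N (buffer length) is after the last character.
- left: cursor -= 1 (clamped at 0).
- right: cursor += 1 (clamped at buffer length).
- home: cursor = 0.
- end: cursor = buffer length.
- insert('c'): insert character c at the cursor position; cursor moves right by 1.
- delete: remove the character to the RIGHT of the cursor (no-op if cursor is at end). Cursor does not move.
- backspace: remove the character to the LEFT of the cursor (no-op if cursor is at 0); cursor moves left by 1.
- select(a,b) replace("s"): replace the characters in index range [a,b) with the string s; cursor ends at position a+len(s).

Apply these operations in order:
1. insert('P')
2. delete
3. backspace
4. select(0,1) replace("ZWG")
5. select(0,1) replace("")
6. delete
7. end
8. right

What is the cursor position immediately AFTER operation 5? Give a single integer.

After op 1 (insert('P')): buf='PSXO' cursor=1
After op 2 (delete): buf='PXO' cursor=1
After op 3 (backspace): buf='XO' cursor=0
After op 4 (select(0,1) replace("ZWG")): buf='ZWGO' cursor=3
After op 5 (select(0,1) replace("")): buf='WGO' cursor=0

Answer: 0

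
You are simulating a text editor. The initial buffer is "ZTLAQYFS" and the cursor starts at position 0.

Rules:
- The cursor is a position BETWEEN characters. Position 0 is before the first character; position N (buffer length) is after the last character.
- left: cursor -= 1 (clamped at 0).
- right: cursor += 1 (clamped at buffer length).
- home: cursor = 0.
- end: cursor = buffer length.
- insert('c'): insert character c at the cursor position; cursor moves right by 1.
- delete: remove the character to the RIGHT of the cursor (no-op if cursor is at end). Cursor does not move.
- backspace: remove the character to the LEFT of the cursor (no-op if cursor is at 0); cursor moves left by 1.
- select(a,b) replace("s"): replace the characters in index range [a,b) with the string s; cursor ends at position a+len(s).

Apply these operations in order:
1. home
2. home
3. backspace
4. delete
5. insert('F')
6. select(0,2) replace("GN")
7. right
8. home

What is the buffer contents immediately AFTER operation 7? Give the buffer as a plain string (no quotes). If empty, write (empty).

Answer: GNLAQYFS

Derivation:
After op 1 (home): buf='ZTLAQYFS' cursor=0
After op 2 (home): buf='ZTLAQYFS' cursor=0
After op 3 (backspace): buf='ZTLAQYFS' cursor=0
After op 4 (delete): buf='TLAQYFS' cursor=0
After op 5 (insert('F')): buf='FTLAQYFS' cursor=1
After op 6 (select(0,2) replace("GN")): buf='GNLAQYFS' cursor=2
After op 7 (right): buf='GNLAQYFS' cursor=3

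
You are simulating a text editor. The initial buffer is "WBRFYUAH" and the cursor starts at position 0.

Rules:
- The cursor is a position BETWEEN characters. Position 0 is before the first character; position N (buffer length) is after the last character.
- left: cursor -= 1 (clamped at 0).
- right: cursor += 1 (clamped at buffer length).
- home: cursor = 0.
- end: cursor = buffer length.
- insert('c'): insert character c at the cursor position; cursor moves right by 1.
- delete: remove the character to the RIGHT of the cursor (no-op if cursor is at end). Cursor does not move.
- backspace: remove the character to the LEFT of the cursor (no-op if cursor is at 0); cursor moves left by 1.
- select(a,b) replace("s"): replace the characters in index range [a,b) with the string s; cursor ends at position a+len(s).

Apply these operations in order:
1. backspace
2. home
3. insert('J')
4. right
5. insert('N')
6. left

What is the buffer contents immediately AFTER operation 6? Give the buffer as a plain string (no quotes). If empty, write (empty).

Answer: JWNBRFYUAH

Derivation:
After op 1 (backspace): buf='WBRFYUAH' cursor=0
After op 2 (home): buf='WBRFYUAH' cursor=0
After op 3 (insert('J')): buf='JWBRFYUAH' cursor=1
After op 4 (right): buf='JWBRFYUAH' cursor=2
After op 5 (insert('N')): buf='JWNBRFYUAH' cursor=3
After op 6 (left): buf='JWNBRFYUAH' cursor=2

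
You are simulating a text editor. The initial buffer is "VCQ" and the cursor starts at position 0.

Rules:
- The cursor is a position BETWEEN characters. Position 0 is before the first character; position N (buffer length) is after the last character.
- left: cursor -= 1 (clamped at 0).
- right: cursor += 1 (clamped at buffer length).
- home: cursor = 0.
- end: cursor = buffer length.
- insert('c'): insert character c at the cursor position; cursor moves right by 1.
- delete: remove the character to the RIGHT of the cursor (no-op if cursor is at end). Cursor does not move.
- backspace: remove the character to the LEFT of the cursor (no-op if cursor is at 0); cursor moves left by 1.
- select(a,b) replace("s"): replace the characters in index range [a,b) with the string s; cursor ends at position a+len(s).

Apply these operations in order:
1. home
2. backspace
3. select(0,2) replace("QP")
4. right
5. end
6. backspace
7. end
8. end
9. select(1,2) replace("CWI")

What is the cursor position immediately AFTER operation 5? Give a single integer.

Answer: 3

Derivation:
After op 1 (home): buf='VCQ' cursor=0
After op 2 (backspace): buf='VCQ' cursor=0
After op 3 (select(0,2) replace("QP")): buf='QPQ' cursor=2
After op 4 (right): buf='QPQ' cursor=3
After op 5 (end): buf='QPQ' cursor=3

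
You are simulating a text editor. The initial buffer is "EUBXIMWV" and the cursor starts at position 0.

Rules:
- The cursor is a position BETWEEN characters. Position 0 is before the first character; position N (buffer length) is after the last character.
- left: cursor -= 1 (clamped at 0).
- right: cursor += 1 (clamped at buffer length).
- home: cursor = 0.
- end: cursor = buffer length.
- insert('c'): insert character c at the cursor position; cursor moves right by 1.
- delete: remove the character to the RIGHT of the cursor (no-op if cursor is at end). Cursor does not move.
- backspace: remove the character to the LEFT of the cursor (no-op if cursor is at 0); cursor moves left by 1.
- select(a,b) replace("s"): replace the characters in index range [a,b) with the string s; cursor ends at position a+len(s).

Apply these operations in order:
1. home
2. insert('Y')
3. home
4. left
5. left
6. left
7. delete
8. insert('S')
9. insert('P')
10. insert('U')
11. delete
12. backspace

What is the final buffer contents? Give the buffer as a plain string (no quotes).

Answer: SPUBXIMWV

Derivation:
After op 1 (home): buf='EUBXIMWV' cursor=0
After op 2 (insert('Y')): buf='YEUBXIMWV' cursor=1
After op 3 (home): buf='YEUBXIMWV' cursor=0
After op 4 (left): buf='YEUBXIMWV' cursor=0
After op 5 (left): buf='YEUBXIMWV' cursor=0
After op 6 (left): buf='YEUBXIMWV' cursor=0
After op 7 (delete): buf='EUBXIMWV' cursor=0
After op 8 (insert('S')): buf='SEUBXIMWV' cursor=1
After op 9 (insert('P')): buf='SPEUBXIMWV' cursor=2
After op 10 (insert('U')): buf='SPUEUBXIMWV' cursor=3
After op 11 (delete): buf='SPUUBXIMWV' cursor=3
After op 12 (backspace): buf='SPUBXIMWV' cursor=2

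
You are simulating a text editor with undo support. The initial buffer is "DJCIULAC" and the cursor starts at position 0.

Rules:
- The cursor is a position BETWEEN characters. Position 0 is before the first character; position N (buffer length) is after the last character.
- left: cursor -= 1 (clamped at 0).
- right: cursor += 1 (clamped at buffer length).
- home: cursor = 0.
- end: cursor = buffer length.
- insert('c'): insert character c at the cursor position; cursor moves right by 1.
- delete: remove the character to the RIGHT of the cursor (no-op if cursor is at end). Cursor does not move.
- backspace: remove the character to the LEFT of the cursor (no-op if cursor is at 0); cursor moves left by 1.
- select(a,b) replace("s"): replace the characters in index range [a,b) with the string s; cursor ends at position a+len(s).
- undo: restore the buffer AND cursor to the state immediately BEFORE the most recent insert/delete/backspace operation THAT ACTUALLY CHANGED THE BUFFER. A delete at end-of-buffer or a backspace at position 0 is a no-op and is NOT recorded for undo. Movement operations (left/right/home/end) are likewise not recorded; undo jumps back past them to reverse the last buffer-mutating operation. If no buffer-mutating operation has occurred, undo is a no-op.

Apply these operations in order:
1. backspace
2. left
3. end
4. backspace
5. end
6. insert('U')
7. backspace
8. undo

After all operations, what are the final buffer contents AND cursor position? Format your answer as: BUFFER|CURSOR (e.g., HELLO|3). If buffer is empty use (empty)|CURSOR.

After op 1 (backspace): buf='DJCIULAC' cursor=0
After op 2 (left): buf='DJCIULAC' cursor=0
After op 3 (end): buf='DJCIULAC' cursor=8
After op 4 (backspace): buf='DJCIULA' cursor=7
After op 5 (end): buf='DJCIULA' cursor=7
After op 6 (insert('U')): buf='DJCIULAU' cursor=8
After op 7 (backspace): buf='DJCIULA' cursor=7
After op 8 (undo): buf='DJCIULAU' cursor=8

Answer: DJCIULAU|8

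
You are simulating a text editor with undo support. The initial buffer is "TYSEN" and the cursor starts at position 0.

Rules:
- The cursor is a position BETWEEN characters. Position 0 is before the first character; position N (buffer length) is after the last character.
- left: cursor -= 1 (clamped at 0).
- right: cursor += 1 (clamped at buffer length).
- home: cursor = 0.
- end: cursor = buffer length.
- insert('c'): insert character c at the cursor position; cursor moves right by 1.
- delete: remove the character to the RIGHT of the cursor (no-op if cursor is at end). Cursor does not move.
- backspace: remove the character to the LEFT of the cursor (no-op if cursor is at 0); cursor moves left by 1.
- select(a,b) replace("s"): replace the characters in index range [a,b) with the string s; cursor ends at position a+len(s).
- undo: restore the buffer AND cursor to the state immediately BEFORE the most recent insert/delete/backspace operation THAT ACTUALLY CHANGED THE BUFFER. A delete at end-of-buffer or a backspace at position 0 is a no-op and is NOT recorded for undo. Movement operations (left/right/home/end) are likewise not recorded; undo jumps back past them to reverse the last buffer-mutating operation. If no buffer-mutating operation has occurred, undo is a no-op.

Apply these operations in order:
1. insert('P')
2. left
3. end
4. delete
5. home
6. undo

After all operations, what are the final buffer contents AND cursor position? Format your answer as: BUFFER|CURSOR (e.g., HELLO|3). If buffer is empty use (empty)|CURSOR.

After op 1 (insert('P')): buf='PTYSEN' cursor=1
After op 2 (left): buf='PTYSEN' cursor=0
After op 3 (end): buf='PTYSEN' cursor=6
After op 4 (delete): buf='PTYSEN' cursor=6
After op 5 (home): buf='PTYSEN' cursor=0
After op 6 (undo): buf='TYSEN' cursor=0

Answer: TYSEN|0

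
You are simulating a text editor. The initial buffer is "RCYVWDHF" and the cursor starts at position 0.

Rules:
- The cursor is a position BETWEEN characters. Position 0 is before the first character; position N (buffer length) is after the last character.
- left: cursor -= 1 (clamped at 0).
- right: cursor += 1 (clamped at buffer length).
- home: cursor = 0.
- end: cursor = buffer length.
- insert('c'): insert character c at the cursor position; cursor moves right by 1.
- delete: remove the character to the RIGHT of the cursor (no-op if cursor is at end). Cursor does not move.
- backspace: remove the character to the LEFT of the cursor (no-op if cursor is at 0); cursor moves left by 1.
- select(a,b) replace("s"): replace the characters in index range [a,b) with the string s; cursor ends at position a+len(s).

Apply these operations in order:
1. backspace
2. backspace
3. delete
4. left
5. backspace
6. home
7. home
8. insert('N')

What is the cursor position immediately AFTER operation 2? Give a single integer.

After op 1 (backspace): buf='RCYVWDHF' cursor=0
After op 2 (backspace): buf='RCYVWDHF' cursor=0

Answer: 0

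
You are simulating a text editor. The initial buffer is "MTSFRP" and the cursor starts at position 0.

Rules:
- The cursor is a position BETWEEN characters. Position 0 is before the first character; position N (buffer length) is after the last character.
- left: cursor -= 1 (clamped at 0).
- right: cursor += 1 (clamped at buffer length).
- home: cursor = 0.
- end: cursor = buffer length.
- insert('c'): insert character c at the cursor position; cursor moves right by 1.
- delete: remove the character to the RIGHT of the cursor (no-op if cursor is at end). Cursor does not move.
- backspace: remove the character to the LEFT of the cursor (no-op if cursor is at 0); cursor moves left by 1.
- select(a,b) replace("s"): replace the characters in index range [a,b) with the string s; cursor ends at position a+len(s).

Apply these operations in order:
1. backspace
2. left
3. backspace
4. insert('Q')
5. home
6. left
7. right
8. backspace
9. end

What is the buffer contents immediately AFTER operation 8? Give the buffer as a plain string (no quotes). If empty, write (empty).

After op 1 (backspace): buf='MTSFRP' cursor=0
After op 2 (left): buf='MTSFRP' cursor=0
After op 3 (backspace): buf='MTSFRP' cursor=0
After op 4 (insert('Q')): buf='QMTSFRP' cursor=1
After op 5 (home): buf='QMTSFRP' cursor=0
After op 6 (left): buf='QMTSFRP' cursor=0
After op 7 (right): buf='QMTSFRP' cursor=1
After op 8 (backspace): buf='MTSFRP' cursor=0

Answer: MTSFRP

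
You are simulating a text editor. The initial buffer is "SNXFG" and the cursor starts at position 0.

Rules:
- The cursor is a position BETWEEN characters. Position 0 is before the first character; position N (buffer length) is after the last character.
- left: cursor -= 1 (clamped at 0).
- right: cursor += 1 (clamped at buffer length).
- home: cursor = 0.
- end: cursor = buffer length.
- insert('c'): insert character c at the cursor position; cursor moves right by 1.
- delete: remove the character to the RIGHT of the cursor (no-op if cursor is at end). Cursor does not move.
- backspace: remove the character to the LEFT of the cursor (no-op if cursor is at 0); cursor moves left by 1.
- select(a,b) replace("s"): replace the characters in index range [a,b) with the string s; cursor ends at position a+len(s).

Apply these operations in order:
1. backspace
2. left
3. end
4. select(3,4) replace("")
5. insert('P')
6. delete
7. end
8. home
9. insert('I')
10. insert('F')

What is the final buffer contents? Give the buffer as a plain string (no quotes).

After op 1 (backspace): buf='SNXFG' cursor=0
After op 2 (left): buf='SNXFG' cursor=0
After op 3 (end): buf='SNXFG' cursor=5
After op 4 (select(3,4) replace("")): buf='SNXG' cursor=3
After op 5 (insert('P')): buf='SNXPG' cursor=4
After op 6 (delete): buf='SNXP' cursor=4
After op 7 (end): buf='SNXP' cursor=4
After op 8 (home): buf='SNXP' cursor=0
After op 9 (insert('I')): buf='ISNXP' cursor=1
After op 10 (insert('F')): buf='IFSNXP' cursor=2

Answer: IFSNXP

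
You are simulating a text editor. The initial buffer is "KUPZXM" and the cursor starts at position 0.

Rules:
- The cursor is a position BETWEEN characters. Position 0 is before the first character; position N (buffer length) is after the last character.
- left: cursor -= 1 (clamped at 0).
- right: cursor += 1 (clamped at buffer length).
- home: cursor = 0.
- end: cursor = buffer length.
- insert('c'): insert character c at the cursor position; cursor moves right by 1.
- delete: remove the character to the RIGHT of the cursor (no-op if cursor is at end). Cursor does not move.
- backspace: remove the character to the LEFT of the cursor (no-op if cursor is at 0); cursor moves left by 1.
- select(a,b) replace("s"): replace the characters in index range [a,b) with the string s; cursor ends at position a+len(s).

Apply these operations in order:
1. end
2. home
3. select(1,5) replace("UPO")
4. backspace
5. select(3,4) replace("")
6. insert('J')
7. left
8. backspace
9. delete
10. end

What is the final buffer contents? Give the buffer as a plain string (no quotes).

Answer: KU

Derivation:
After op 1 (end): buf='KUPZXM' cursor=6
After op 2 (home): buf='KUPZXM' cursor=0
After op 3 (select(1,5) replace("UPO")): buf='KUPOM' cursor=4
After op 4 (backspace): buf='KUPM' cursor=3
After op 5 (select(3,4) replace("")): buf='KUP' cursor=3
After op 6 (insert('J')): buf='KUPJ' cursor=4
After op 7 (left): buf='KUPJ' cursor=3
After op 8 (backspace): buf='KUJ' cursor=2
After op 9 (delete): buf='KU' cursor=2
After op 10 (end): buf='KU' cursor=2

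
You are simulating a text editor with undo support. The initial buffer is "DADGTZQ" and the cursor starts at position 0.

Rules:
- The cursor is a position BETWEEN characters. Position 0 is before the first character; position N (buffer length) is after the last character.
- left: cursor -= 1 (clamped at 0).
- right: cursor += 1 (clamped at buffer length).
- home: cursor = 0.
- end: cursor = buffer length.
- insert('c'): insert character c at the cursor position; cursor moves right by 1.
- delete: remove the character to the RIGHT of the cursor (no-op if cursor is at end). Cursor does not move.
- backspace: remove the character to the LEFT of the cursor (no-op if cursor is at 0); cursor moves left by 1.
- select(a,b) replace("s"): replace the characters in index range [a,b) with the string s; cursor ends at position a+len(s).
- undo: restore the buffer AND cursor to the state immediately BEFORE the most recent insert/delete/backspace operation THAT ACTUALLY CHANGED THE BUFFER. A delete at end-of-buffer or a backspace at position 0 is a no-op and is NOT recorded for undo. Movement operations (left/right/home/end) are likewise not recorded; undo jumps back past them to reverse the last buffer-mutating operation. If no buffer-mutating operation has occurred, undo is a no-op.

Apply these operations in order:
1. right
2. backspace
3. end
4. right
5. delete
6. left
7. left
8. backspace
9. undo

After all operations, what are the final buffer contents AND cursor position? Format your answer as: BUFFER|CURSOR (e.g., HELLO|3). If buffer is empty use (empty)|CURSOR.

Answer: ADGTZQ|4

Derivation:
After op 1 (right): buf='DADGTZQ' cursor=1
After op 2 (backspace): buf='ADGTZQ' cursor=0
After op 3 (end): buf='ADGTZQ' cursor=6
After op 4 (right): buf='ADGTZQ' cursor=6
After op 5 (delete): buf='ADGTZQ' cursor=6
After op 6 (left): buf='ADGTZQ' cursor=5
After op 7 (left): buf='ADGTZQ' cursor=4
After op 8 (backspace): buf='ADGZQ' cursor=3
After op 9 (undo): buf='ADGTZQ' cursor=4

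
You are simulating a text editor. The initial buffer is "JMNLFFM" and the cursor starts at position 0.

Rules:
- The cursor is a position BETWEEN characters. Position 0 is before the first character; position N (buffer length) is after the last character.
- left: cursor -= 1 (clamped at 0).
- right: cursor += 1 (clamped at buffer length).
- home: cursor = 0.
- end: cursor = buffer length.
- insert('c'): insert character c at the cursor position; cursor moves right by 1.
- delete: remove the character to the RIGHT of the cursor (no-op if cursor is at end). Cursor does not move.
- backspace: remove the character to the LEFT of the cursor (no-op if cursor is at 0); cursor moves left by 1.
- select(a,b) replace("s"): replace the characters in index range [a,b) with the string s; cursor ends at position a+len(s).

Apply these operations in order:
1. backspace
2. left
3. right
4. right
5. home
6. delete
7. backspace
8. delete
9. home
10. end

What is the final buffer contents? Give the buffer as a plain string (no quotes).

After op 1 (backspace): buf='JMNLFFM' cursor=0
After op 2 (left): buf='JMNLFFM' cursor=0
After op 3 (right): buf='JMNLFFM' cursor=1
After op 4 (right): buf='JMNLFFM' cursor=2
After op 5 (home): buf='JMNLFFM' cursor=0
After op 6 (delete): buf='MNLFFM' cursor=0
After op 7 (backspace): buf='MNLFFM' cursor=0
After op 8 (delete): buf='NLFFM' cursor=0
After op 9 (home): buf='NLFFM' cursor=0
After op 10 (end): buf='NLFFM' cursor=5

Answer: NLFFM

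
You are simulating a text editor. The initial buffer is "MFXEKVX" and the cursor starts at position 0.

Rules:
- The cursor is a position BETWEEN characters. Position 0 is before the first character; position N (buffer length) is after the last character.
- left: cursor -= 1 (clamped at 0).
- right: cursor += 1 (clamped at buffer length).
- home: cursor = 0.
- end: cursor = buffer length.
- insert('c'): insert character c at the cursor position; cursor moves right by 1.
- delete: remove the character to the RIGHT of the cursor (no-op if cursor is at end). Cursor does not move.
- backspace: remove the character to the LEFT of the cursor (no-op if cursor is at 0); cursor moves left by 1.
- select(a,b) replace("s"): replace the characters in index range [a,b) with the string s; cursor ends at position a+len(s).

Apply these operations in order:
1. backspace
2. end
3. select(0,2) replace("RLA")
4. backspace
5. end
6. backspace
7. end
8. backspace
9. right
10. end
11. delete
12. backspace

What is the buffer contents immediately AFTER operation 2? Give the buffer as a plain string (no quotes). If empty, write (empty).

After op 1 (backspace): buf='MFXEKVX' cursor=0
After op 2 (end): buf='MFXEKVX' cursor=7

Answer: MFXEKVX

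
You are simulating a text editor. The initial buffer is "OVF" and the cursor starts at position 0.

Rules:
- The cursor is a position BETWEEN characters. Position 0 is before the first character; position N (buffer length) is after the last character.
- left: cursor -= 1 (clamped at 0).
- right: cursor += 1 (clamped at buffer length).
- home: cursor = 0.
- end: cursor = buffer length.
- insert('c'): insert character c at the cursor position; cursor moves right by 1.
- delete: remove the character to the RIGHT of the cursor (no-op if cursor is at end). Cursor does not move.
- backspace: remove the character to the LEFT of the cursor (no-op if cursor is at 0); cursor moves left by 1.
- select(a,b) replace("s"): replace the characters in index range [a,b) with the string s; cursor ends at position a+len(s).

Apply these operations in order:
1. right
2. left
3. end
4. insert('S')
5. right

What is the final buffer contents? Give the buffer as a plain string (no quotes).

Answer: OVFS

Derivation:
After op 1 (right): buf='OVF' cursor=1
After op 2 (left): buf='OVF' cursor=0
After op 3 (end): buf='OVF' cursor=3
After op 4 (insert('S')): buf='OVFS' cursor=4
After op 5 (right): buf='OVFS' cursor=4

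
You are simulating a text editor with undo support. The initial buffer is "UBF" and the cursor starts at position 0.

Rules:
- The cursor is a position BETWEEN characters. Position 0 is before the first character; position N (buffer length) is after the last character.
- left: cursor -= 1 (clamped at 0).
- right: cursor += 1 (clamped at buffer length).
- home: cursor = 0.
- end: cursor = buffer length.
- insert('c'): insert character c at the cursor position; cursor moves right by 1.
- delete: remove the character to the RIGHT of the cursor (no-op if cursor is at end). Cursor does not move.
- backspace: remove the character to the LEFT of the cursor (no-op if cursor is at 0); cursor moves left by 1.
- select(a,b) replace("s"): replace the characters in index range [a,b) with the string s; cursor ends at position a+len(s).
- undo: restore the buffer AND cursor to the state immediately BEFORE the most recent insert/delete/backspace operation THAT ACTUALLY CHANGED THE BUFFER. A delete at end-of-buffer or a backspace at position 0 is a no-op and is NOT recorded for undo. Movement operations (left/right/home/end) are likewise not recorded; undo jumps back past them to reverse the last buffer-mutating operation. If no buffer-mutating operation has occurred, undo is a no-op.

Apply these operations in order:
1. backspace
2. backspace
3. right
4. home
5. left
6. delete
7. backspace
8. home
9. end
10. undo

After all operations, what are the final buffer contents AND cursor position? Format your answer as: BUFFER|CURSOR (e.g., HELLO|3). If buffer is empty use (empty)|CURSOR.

Answer: UBF|0

Derivation:
After op 1 (backspace): buf='UBF' cursor=0
After op 2 (backspace): buf='UBF' cursor=0
After op 3 (right): buf='UBF' cursor=1
After op 4 (home): buf='UBF' cursor=0
After op 5 (left): buf='UBF' cursor=0
After op 6 (delete): buf='BF' cursor=0
After op 7 (backspace): buf='BF' cursor=0
After op 8 (home): buf='BF' cursor=0
After op 9 (end): buf='BF' cursor=2
After op 10 (undo): buf='UBF' cursor=0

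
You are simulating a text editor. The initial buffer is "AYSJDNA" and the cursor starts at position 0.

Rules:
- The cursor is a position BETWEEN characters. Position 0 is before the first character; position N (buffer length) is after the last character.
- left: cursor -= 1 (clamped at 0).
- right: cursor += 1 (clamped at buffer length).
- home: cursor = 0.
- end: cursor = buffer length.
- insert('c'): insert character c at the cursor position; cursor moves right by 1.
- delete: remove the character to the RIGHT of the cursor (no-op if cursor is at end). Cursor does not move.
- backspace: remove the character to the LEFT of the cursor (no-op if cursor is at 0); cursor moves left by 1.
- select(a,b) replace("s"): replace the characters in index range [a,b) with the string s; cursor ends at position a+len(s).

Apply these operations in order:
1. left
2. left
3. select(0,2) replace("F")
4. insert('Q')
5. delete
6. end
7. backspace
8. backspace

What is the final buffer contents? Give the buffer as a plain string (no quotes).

Answer: FQJD

Derivation:
After op 1 (left): buf='AYSJDNA' cursor=0
After op 2 (left): buf='AYSJDNA' cursor=0
After op 3 (select(0,2) replace("F")): buf='FSJDNA' cursor=1
After op 4 (insert('Q')): buf='FQSJDNA' cursor=2
After op 5 (delete): buf='FQJDNA' cursor=2
After op 6 (end): buf='FQJDNA' cursor=6
After op 7 (backspace): buf='FQJDN' cursor=5
After op 8 (backspace): buf='FQJD' cursor=4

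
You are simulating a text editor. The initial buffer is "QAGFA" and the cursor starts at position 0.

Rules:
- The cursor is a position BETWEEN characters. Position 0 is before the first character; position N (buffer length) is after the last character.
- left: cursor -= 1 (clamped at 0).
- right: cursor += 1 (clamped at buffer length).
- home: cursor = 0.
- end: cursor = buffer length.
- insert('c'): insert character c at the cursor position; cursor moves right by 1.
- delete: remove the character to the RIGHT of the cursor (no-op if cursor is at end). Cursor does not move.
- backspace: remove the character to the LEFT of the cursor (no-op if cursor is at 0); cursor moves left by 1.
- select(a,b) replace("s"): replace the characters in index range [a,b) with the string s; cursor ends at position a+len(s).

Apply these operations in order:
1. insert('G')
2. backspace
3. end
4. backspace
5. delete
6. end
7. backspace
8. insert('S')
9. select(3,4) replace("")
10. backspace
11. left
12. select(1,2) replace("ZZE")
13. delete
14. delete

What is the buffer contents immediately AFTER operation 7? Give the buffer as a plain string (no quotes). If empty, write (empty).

After op 1 (insert('G')): buf='GQAGFA' cursor=1
After op 2 (backspace): buf='QAGFA' cursor=0
After op 3 (end): buf='QAGFA' cursor=5
After op 4 (backspace): buf='QAGF' cursor=4
After op 5 (delete): buf='QAGF' cursor=4
After op 6 (end): buf='QAGF' cursor=4
After op 7 (backspace): buf='QAG' cursor=3

Answer: QAG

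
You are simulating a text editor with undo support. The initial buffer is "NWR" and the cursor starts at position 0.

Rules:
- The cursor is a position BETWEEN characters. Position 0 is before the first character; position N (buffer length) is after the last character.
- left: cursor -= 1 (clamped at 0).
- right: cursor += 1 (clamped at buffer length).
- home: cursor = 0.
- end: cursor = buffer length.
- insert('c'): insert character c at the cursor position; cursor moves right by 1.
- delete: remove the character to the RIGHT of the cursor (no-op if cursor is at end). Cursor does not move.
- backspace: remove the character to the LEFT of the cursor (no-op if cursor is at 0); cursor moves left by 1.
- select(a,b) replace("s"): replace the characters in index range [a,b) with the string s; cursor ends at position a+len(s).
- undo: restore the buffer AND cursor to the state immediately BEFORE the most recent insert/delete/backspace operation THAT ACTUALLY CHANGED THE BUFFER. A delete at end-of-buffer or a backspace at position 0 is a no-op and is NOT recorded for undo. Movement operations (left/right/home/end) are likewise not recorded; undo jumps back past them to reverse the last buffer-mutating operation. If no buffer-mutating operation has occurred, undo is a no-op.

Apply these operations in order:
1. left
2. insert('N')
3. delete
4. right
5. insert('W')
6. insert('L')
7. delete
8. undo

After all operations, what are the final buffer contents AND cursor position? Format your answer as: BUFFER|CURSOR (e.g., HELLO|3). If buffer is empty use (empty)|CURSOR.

After op 1 (left): buf='NWR' cursor=0
After op 2 (insert('N')): buf='NNWR' cursor=1
After op 3 (delete): buf='NWR' cursor=1
After op 4 (right): buf='NWR' cursor=2
After op 5 (insert('W')): buf='NWWR' cursor=3
After op 6 (insert('L')): buf='NWWLR' cursor=4
After op 7 (delete): buf='NWWL' cursor=4
After op 8 (undo): buf='NWWLR' cursor=4

Answer: NWWLR|4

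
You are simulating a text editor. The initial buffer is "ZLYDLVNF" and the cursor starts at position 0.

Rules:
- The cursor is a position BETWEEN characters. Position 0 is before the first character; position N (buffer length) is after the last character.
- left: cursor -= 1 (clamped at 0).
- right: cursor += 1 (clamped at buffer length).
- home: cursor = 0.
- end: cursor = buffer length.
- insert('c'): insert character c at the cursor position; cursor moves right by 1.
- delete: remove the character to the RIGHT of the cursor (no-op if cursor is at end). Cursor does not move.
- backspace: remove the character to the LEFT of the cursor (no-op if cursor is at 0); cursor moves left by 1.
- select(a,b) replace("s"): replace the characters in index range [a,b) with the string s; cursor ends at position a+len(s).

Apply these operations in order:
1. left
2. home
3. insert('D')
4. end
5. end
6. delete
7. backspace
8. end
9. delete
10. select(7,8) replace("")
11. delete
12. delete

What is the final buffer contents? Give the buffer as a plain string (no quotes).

After op 1 (left): buf='ZLYDLVNF' cursor=0
After op 2 (home): buf='ZLYDLVNF' cursor=0
After op 3 (insert('D')): buf='DZLYDLVNF' cursor=1
After op 4 (end): buf='DZLYDLVNF' cursor=9
After op 5 (end): buf='DZLYDLVNF' cursor=9
After op 6 (delete): buf='DZLYDLVNF' cursor=9
After op 7 (backspace): buf='DZLYDLVN' cursor=8
After op 8 (end): buf='DZLYDLVN' cursor=8
After op 9 (delete): buf='DZLYDLVN' cursor=8
After op 10 (select(7,8) replace("")): buf='DZLYDLV' cursor=7
After op 11 (delete): buf='DZLYDLV' cursor=7
After op 12 (delete): buf='DZLYDLV' cursor=7

Answer: DZLYDLV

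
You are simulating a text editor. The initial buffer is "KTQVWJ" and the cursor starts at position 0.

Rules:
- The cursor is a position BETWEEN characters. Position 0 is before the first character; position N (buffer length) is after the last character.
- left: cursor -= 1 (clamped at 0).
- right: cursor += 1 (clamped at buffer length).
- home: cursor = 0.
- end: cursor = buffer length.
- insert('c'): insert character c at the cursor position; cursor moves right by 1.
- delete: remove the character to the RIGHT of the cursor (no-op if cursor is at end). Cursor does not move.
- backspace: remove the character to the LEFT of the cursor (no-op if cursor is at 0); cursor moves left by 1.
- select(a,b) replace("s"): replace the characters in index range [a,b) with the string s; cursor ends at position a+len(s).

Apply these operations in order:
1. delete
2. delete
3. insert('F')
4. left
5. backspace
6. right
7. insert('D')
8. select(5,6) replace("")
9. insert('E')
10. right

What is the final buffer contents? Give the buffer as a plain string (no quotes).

After op 1 (delete): buf='TQVWJ' cursor=0
After op 2 (delete): buf='QVWJ' cursor=0
After op 3 (insert('F')): buf='FQVWJ' cursor=1
After op 4 (left): buf='FQVWJ' cursor=0
After op 5 (backspace): buf='FQVWJ' cursor=0
After op 6 (right): buf='FQVWJ' cursor=1
After op 7 (insert('D')): buf='FDQVWJ' cursor=2
After op 8 (select(5,6) replace("")): buf='FDQVW' cursor=5
After op 9 (insert('E')): buf='FDQVWE' cursor=6
After op 10 (right): buf='FDQVWE' cursor=6

Answer: FDQVWE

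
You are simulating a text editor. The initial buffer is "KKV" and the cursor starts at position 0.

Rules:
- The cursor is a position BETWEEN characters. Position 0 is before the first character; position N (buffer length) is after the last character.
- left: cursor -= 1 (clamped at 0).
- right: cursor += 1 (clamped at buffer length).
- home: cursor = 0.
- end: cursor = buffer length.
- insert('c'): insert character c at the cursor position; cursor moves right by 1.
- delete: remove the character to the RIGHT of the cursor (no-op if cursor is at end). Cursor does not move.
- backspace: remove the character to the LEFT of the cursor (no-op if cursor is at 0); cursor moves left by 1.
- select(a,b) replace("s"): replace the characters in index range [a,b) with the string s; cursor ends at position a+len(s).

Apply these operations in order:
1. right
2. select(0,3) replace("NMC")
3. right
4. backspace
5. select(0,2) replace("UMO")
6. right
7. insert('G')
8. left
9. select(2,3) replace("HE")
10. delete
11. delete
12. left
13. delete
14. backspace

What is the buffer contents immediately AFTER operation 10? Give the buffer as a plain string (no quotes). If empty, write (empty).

Answer: UMHE

Derivation:
After op 1 (right): buf='KKV' cursor=1
After op 2 (select(0,3) replace("NMC")): buf='NMC' cursor=3
After op 3 (right): buf='NMC' cursor=3
After op 4 (backspace): buf='NM' cursor=2
After op 5 (select(0,2) replace("UMO")): buf='UMO' cursor=3
After op 6 (right): buf='UMO' cursor=3
After op 7 (insert('G')): buf='UMOG' cursor=4
After op 8 (left): buf='UMOG' cursor=3
After op 9 (select(2,3) replace("HE")): buf='UMHEG' cursor=4
After op 10 (delete): buf='UMHE' cursor=4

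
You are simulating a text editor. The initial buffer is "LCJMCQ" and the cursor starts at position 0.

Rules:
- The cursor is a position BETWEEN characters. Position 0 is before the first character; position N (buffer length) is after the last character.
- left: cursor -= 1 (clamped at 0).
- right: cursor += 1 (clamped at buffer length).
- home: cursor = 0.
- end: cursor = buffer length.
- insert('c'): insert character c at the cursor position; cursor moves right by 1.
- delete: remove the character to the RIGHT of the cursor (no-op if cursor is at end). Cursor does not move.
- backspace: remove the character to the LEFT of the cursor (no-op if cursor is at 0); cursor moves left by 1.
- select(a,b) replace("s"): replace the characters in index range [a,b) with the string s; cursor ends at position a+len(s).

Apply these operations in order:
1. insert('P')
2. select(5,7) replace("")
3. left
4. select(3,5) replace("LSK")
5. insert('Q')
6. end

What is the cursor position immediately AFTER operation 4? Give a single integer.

Answer: 6

Derivation:
After op 1 (insert('P')): buf='PLCJMCQ' cursor=1
After op 2 (select(5,7) replace("")): buf='PLCJM' cursor=5
After op 3 (left): buf='PLCJM' cursor=4
After op 4 (select(3,5) replace("LSK")): buf='PLCLSK' cursor=6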